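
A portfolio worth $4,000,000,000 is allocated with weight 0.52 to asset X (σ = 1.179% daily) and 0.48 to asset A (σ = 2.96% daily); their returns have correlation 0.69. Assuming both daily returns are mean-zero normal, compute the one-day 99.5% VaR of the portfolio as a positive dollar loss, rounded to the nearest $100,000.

σ_p² = 0.52²·1.179² + 0.48²·2.96² + 2·0.69·0.52·0.48·1.179·2.96 = 3.5966 (%²).
σ_p = √3.5966 = 1.896%.
At 99.5%, z = 2.576.
VaR = 2.576 × 1.896% = 4.884%; on $4,000,000,000 that is $195,360,000.

$195,400,000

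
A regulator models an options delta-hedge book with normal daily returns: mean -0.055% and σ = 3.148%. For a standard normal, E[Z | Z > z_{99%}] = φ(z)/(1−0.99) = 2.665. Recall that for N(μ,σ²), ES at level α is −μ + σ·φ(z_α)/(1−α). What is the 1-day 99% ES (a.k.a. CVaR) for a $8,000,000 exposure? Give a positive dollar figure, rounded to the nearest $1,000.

$676,000

ES = −(-0.055%) + 3.148% × 2.665 = 8.444%.
On $8,000,000: 0.08444 × $8,000,000 = $675,520.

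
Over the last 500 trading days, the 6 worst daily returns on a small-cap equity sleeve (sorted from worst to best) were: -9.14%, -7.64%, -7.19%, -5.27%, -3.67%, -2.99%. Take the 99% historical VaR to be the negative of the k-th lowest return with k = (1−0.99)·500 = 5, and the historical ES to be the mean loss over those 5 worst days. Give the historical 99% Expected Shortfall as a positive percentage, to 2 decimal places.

The 5 worst returns sum to -32.91%.
ES = −(-32.91%) / 5 = 6.582% ≈ 6.58%.

6.58%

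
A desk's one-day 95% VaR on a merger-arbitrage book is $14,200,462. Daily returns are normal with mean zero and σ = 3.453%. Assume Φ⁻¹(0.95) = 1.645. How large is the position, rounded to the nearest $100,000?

$250,000,000

VaR as a fraction of value: z·σ = 1.645 × 3.453% = 5.68018%.
Position = $14,200,462 / 0.0568019 = $249,999,991.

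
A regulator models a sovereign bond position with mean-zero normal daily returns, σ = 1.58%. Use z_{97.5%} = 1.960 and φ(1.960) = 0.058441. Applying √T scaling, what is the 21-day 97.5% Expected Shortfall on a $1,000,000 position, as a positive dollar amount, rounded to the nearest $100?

σ_{21d} = 1.58% × √21 = 7.240%.
ES multiplier = φ(z)/(1−α) = 0.058441/0.025 = 2.338.
ES = 7.240% × 2.338 = 16.927%; on $1,000,000: $169,270.

$169,300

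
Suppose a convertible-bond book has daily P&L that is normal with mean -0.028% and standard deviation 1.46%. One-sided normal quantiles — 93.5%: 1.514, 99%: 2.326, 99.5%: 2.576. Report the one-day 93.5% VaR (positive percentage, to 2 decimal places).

2.24%

VaR = −μ + z·σ = −(-0.028%) + 1.514 × 1.46% = 2.238%.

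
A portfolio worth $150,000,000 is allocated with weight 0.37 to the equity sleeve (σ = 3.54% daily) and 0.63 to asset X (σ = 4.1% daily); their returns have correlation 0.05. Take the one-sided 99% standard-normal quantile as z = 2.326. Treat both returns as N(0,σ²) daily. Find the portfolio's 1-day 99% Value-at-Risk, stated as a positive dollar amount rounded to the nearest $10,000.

$10,310,000

σ_p² = 0.37²·3.54² + 0.63²·4.1² + 2·0.05·0.37·0.63·3.54·4.1 = 8.7258 (%²).
σ_p = √8.7258 = 2.954%.
VaR = 2.326 × 2.954% = 6.871%; on $150,000,000 that is $10,306,500.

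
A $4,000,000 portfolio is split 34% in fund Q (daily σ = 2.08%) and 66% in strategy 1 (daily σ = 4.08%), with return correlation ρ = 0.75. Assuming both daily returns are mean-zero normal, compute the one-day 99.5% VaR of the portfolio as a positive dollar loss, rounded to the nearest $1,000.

$336,000

σ_p² = 0.34²·2.08² + 0.66²·4.08² + 2·0.75·0.34·0.66·2.08·4.08 = 10.6078 (%²).
σ_p = √10.6078 = 3.257%.
At 99.5%, z = 2.576.
VaR = 2.576 × 3.257% = 8.390%; on $4,000,000 that is $335,600.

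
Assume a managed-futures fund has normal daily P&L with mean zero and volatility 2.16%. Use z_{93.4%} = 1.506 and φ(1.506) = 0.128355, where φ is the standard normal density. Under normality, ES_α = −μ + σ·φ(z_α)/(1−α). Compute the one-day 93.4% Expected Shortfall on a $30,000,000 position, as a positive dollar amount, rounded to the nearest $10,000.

$1,260,000

Tail multiplier: φ(z)/(1−α) = 0.128355 / 0.066 = 1.945.
ES = 2.16% × 1.945 = 4.201%.
On $30,000,000: 0.04201 × $30,000,000 = $1,260,300.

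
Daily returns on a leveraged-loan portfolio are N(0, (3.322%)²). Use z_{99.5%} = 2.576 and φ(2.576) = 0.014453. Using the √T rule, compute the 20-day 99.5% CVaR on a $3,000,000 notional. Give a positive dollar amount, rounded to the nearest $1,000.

σ_{20d} = 3.322% × √20 = 14.856%.
ES multiplier = φ(z)/(1−α) = 0.014453/0.005 = 2.891.
ES = 14.856% × 2.891 = 42.949%; on $3,000,000: $1,288,470.

$1,288,000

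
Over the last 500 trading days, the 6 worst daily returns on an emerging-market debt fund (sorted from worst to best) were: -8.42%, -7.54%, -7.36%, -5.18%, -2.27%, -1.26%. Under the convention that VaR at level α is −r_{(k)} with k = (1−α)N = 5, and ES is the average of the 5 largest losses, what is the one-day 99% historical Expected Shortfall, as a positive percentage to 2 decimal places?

6.15%

The 5 worst returns sum to -30.77%.
ES = −(-30.77%) / 5 = 6.154% ≈ 6.15%.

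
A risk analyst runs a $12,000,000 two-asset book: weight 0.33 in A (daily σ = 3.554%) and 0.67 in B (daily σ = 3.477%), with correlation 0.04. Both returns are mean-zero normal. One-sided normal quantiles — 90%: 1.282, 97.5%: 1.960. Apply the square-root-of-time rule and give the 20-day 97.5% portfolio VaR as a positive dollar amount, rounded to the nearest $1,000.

$2,787,000

σ_p = √(0.33²·3.554² + 0.67²·3.477² + 2·0.04·0.33·0.67·3.554·3.477) = 2.650%.
σ_{20d} = 2.650% × √20 = 11.851%.
VaR = 1.960 × 11.851% = 23.228%; on $12,000,000 that is $2,787,360.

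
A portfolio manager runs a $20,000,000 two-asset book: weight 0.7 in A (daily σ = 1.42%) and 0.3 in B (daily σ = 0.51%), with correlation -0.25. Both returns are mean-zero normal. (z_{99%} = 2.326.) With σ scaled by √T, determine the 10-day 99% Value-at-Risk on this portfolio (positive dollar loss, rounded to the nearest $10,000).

$1,420,000

σ_p = √(0.7²·1.42² + 0.3²·0.51² + 2·-0.25·0.7·0.3·1.42·0.51) = 0.967%.
σ_{10d} = 0.967% × √10 = 3.058%.
VaR = 2.326 × 3.058% = 7.113%; on $20,000,000 that is $1,422,600.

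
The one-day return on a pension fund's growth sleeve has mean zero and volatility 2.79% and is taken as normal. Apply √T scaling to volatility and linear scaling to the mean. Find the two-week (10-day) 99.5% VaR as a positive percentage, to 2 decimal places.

22.73%

At 99.5%, z = 2.576.
σ_{10d} = 2.79% × √10 = 8.823%.
VaR = 2.576 × 8.823% = 22.728%.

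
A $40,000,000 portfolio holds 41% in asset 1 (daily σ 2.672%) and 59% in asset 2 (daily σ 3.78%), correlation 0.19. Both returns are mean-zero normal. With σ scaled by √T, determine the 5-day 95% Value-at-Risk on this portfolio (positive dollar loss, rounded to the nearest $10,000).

$3,920,000

σ_p = √(0.41²·2.672² + 0.59²·3.78² + 2·0.19·0.41·0.59·2.672·3.78) = 2.665%.
σ_{5d} = 2.665% × √5 = 5.959%.
z(95%) = 1.645.
VaR = 1.645 × 5.959% = 9.803%; on $40,000,000 that is $3,921,200.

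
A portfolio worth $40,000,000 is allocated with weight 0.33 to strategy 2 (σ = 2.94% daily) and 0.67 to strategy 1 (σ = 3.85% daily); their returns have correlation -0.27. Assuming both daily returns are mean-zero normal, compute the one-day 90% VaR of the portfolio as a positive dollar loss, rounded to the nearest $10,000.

$1,280,000

σ_p² = 0.33²·2.94² + 0.67²·3.85² + 2·-0.27·0.33·0.67·2.94·3.85 = 6.2437 (%²).
σ_p = √6.2437 = 2.499%.
At 90%, z = 1.282.
VaR = 1.282 × 2.499% = 3.204%; on $40,000,000 that is $1,281,600.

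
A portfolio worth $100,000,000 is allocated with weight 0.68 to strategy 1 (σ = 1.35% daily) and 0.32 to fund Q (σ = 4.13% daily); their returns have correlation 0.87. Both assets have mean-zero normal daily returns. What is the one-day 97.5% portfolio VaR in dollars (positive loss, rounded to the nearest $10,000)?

$4,250,000

σ_p² = 0.68²·1.35² + 0.32²·4.13² + 2·0.87·0.68·0.32·1.35·4.13 = 4.7004 (%²).
σ_p = √4.7004 = 2.168%.
At 97.5%, z = 1.960.
VaR = 1.960 × 2.168% = 4.249%; on $100,000,000 that is $4,249,000.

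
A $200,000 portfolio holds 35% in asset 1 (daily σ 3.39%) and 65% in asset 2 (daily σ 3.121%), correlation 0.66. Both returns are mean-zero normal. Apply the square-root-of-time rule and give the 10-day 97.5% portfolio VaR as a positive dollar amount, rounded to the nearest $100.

σ_p = √(0.35²·3.39² + 0.65²·3.121² + 2·0.66·0.35·0.65·3.39·3.121) = 2.950%.
σ_{10d} = 2.950% × √10 = 9.329%.
z(97.5%) = 1.960.
VaR = 1.960 × 9.329% = 18.285%; on $200,000 that is $36,570.

$36,600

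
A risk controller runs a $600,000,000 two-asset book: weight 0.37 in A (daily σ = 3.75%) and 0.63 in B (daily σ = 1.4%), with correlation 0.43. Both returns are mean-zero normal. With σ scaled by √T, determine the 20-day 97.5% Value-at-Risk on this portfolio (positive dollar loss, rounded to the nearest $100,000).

$101,900,000

σ_p = √(0.37²·3.75² + 0.63²·1.4² + 2·0.43·0.37·0.63·3.75·1.4) = 1.938%.
σ_{20d} = 1.938% × √20 = 8.667%.
z(97.5%) = 1.960.
VaR = 1.960 × 8.667% = 16.987%; on $600,000,000 that is $101,922,000.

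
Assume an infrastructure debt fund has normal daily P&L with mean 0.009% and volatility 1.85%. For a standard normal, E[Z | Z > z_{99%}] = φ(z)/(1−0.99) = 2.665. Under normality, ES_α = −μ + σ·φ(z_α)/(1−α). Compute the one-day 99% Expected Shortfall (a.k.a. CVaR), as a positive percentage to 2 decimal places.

4.92%

ES = −(0.009%) + 1.85% × 2.665 = 4.921%.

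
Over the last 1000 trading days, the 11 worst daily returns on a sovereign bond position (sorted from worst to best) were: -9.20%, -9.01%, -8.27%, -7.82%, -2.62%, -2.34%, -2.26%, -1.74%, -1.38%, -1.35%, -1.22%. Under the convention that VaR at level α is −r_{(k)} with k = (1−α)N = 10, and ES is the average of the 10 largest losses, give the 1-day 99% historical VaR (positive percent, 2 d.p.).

k = 10; the 10th lowest return is -1.35%, so VaR = 1.35%.

1.35%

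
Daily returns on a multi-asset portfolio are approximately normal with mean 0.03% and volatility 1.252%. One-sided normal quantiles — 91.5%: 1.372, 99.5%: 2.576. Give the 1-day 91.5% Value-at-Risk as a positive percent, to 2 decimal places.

1.69%

VaR = −μ + z·σ = −(0.03%) + 1.372 × 1.252% = 1.688%.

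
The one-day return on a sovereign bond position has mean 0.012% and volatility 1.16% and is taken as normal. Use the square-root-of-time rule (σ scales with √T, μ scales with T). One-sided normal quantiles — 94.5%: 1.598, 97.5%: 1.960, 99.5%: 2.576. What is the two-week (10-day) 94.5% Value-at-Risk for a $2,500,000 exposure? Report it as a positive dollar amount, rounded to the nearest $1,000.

σ_{10d} = 1.16% × √10 = 3.668%; μ_{10d} = 10 × 0.012% = 0.120%.
VaR = −(0.120%) + 1.598 × 3.668% = 5.741%.
On $2,500,000: 0.05741 × $2,500,000 = $143,525.

$144,000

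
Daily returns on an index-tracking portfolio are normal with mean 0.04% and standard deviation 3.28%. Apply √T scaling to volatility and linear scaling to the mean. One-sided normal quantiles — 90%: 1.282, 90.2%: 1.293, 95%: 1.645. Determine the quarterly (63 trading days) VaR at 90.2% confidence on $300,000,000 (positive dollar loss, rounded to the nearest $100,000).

σ_{63d} = 3.28% × √63 = 26.034%; μ_{63d} = 63 × 0.04% = 2.520%.
VaR = −(2.520%) + 1.293 × 26.034% = 31.142%.
On $300,000,000: 0.31142 × $300,000,000 = $93,426,000.

$93,400,000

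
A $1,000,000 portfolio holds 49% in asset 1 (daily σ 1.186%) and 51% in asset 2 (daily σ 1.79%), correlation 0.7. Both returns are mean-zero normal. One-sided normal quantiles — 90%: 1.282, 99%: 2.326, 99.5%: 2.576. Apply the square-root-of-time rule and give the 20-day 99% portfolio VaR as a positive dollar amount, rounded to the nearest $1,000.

$144,000

σ_p = √(0.49²·1.186² + 0.51²·1.79² + 2·0.7·0.49·0.51·1.186·1.79) = 1.383%.
σ_{20d} = 1.383% × √20 = 6.185%.
VaR = 2.326 × 6.185% = 14.386%; on $1,000,000 that is $143,860.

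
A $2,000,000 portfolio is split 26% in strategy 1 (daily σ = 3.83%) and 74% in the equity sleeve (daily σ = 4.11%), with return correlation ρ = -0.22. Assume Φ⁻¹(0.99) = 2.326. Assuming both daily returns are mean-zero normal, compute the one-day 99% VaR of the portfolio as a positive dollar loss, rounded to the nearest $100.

$138,900

σ_p² = 0.26²·3.83² + 0.74²·4.11² + 2·-0.22·0.26·0.74·3.83·4.11 = 8.9091 (%²).
σ_p = √8.9091 = 2.985%.
VaR = 2.326 × 2.985% = 6.943%; on $2,000,000 that is $138,860.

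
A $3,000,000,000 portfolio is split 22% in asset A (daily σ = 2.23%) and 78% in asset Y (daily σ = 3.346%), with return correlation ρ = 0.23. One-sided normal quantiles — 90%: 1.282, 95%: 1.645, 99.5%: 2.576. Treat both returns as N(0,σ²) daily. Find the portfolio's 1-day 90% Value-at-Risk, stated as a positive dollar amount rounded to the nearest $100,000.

$106,300,000

σ_p² = 0.22²·2.23² + 0.78²·3.346² + 2·0.23·0.22·0.78·2.23·3.346 = 7.6411 (%²).
σ_p = √7.6411 = 2.764%.
VaR = 1.282 × 2.764% = 3.543%; on $3,000,000,000 that is $106,290,000.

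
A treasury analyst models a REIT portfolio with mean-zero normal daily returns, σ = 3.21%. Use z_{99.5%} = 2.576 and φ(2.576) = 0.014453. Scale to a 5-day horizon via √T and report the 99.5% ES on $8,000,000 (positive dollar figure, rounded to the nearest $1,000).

σ_{5d} = 3.21% × √5 = 7.178%.
ES multiplier = φ(z)/(1−α) = 0.014453/0.005 = 2.891.
ES = 7.178% × 2.891 = 20.752%; on $8,000,000: $1,660,160.

$1,660,000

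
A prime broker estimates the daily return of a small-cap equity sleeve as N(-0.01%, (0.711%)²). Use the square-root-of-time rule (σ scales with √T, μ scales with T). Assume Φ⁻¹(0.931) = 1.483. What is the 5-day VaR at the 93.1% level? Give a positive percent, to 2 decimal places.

2.41%

σ_{5d} = 0.711% × √5 = 1.590%; μ_{5d} = 5 × -0.01% = -0.050%.
VaR = −(-0.050%) + 1.483 × 1.590% = 2.408%.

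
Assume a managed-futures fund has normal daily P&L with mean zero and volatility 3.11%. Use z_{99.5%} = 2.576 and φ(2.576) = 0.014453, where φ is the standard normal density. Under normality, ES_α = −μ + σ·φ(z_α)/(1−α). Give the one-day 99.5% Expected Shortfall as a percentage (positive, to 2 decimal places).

Tail multiplier: φ(z)/(1−α) = 0.014453 / 0.005 = 2.891.
ES = 3.11% × 2.891 = 8.991%.

8.99%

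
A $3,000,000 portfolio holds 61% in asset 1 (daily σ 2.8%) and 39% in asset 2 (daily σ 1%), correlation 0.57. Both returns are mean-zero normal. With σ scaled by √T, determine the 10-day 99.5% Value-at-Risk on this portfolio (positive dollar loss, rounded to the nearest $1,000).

σ_p = √(0.61²·2.8² + 0.39²·1² + 2·0.57·0.61·0.39·2.8·1) = 1.957%.
σ_{10d} = 1.957% × √10 = 6.189%.
z(99.5%) = 2.576.
VaR = 2.576 × 6.189% = 15.943%; on $3,000,000 that is $478,290.

$478,000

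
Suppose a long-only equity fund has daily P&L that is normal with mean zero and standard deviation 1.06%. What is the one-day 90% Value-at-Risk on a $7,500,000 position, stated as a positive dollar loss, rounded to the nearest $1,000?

At 90% one-sided, z = 1.282.
VaR = z·σ = 1.282 × 1.06% = 1.359%.
On $7,500,000: 0.01359 × $7,500,000 = $101,925.

$102,000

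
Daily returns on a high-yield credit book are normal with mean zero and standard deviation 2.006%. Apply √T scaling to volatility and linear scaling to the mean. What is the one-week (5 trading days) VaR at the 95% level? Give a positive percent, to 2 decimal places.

7.38%

At 95%, z = 1.645.
σ_{5d} = 2.006% × √5 = 4.486%.
VaR = 1.645 × 4.486% = 7.379%.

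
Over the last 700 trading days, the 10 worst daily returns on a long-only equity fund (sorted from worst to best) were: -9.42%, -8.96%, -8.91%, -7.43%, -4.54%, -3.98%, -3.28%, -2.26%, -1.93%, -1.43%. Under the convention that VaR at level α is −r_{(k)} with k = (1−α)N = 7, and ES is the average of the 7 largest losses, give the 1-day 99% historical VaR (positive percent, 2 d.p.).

k = 7; the 7th lowest return is -3.28%, so VaR = 3.28%.

3.28%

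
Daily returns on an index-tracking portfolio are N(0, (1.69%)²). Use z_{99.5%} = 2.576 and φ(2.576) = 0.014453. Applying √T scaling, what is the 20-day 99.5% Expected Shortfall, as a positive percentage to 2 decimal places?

σ_{20d} = 1.69% × √20 = 7.558%.
ES multiplier = φ(z)/(1−α) = 0.014453/0.005 = 2.891.
ES = 7.558% × 2.891 = 21.850%.

21.85%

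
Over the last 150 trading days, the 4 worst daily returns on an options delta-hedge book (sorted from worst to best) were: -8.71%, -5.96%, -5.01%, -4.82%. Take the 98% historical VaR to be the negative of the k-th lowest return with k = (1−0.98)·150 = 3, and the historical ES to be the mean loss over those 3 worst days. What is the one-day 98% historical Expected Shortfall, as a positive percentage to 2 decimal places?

6.56%

The 3 worst returns sum to -19.68%.
ES = −(-19.68%) / 3 = 6.56%.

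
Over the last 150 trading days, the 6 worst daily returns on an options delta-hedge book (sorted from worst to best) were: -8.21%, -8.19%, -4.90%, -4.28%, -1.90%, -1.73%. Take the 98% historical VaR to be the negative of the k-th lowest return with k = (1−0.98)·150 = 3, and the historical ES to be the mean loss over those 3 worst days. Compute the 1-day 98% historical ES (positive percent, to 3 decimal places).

The 3 worst returns sum to -21.30%.
ES = −(-21.30%) / 3 = 7.1% ≈ 7.100%.

7.100%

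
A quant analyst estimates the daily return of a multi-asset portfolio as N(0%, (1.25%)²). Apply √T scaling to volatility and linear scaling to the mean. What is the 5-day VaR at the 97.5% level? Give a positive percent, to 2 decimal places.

5.48%

At 97.5%, z = 1.960.
σ_{5d} = 1.25% × √5 = 2.795%.
VaR = 1.960 × 2.795% = 5.478%.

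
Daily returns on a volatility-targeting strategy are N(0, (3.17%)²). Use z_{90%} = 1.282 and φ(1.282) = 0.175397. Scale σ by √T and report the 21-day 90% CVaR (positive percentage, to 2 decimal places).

25.48%

σ_{21d} = 3.17% × √21 = 14.527%.
ES multiplier = φ(z)/(1−α) = 0.175397/0.1 = 1.754.
ES = 14.527% × 1.754 = 25.480%.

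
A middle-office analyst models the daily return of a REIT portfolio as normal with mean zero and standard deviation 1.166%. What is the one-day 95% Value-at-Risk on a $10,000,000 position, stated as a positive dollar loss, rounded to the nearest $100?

At 95% one-sided, z = 1.645.
VaR = z·σ = 1.645 × 1.166% = 1.918%.
On $10,000,000: 0.01918 × $10,000,000 = $191,800.

$191,800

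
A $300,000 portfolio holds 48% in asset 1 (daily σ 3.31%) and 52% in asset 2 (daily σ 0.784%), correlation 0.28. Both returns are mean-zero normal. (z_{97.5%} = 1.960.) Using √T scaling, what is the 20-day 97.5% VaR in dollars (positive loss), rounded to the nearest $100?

σ_p = √(0.48²·3.31² + 0.52²·0.784² + 2·0.28·0.48·0.52·3.31·0.784) = 1.747%.
σ_{20d} = 1.747% × √20 = 7.813%.
VaR = 1.960 × 7.813% = 15.313%; on $300,000 that is $45,939.

$45,900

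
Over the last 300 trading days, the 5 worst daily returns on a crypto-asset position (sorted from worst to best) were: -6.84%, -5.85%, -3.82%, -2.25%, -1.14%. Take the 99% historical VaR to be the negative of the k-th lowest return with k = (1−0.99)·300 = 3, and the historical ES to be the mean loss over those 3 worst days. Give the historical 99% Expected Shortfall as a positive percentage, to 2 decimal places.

The 3 worst returns sum to -16.51%.
ES = −(-16.51%) / 3 = 5.5033…% ≈ 5.50%.

5.50%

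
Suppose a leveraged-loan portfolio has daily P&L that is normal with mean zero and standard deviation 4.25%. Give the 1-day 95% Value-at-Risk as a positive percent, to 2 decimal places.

At 95% one-sided, z = 1.645.
VaR = z·σ = 1.645 × 4.25% = 6.991%.

6.99%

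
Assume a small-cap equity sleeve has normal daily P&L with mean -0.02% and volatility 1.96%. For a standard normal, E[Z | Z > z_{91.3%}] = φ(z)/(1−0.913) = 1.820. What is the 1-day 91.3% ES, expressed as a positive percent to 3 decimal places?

ES = −(-0.02%) + 1.96% × 1.820 = 3.587%.

3.587%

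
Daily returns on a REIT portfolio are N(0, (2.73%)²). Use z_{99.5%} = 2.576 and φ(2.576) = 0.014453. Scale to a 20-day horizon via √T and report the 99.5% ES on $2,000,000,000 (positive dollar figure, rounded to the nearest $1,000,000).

$706,000,000

σ_{20d} = 2.73% × √20 = 12.209%.
ES multiplier = φ(z)/(1−α) = 0.014453/0.005 = 2.891.
ES = 12.209% × 2.891 = 35.296%; on $2,000,000,000: $705,920,000.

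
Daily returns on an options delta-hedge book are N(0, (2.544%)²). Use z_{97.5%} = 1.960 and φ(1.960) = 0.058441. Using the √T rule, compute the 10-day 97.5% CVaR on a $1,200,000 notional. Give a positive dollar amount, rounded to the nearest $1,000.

σ_{10d} = 2.544% × √10 = 8.045%.
ES multiplier = φ(z)/(1−α) = 0.058441/0.025 = 2.338.
ES = 8.045% × 2.338 = 18.809%; on $1,200,000: $225,708.

$226,000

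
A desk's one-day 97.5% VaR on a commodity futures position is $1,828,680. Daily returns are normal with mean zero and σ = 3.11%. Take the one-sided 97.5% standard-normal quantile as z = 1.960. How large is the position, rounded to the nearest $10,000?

$30,000,000

VaR as a fraction of value: z·σ = 1.960 × 3.11% = 6.0956%.
Position = $1,828,680 / 0.060956 = $30,000,000.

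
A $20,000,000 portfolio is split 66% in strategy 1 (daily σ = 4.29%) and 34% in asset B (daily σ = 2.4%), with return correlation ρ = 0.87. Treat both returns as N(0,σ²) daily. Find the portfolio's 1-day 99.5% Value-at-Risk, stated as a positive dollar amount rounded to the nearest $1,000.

σ_p² = 0.66²·4.29² + 0.34²·2.4² + 2·0.87·0.66·0.34·4.29·2.4 = 12.7028 (%²).
σ_p = √12.7028 = 3.564%.
At 99.5%, z = 2.576.
VaR = 2.576 × 3.564% = 9.181%; on $20,000,000 that is $1,836,200.

$1,836,000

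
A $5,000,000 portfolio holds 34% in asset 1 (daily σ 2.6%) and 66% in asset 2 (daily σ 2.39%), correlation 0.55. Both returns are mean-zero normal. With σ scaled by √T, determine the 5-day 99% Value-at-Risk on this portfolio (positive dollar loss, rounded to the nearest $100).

$570,000

σ_p = √(0.34²·2.6² + 0.66²·2.39² + 2·0.55·0.34·0.66·2.6·2.39) = 2.192%.
σ_{5d} = 2.192% × √5 = 4.901%.
z(99%) = 2.326.
VaR = 2.326 × 4.901% = 11.400%; on $5,000,000 that is $570,000.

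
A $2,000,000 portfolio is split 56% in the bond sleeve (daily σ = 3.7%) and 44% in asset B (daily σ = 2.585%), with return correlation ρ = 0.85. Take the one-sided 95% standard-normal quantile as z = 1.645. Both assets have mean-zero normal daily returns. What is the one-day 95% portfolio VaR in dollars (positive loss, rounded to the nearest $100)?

$101,900

σ_p² = 0.56²·3.7² + 0.44²·2.585² + 2·0.85·0.56·0.44·3.7·2.585 = 9.5932 (%²).
σ_p = √9.5932 = 3.097%.
VaR = 1.645 × 3.097% = 5.095%; on $2,000,000 that is $101,900.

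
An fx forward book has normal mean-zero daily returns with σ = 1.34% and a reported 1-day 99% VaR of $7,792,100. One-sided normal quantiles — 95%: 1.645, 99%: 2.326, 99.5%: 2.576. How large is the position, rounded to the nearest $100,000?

$250,000,000

VaR as a fraction of value: z·σ = 2.326 × 1.34% = 3.11684%.
Position = $7,792,100 / 0.0311684 = $250,000,000.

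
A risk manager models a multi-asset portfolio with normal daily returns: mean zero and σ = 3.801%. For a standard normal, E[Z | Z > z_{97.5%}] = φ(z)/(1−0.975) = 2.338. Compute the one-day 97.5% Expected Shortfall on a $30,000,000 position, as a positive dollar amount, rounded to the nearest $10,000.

ES = 3.801% × 2.338 = 8.887%.
On $30,000,000: 0.08887 × $30,000,000 = $2,666,100.

$2,670,000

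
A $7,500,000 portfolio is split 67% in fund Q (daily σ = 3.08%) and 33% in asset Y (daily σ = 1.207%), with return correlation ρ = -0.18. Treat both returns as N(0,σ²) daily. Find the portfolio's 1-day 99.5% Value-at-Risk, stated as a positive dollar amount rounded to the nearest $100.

$392,200

σ_p² = 0.67²·3.08² + 0.33²·1.207² + 2·-0.18·0.67·0.33·3.08·1.207 = 4.1212 (%²).
σ_p = √4.1212 = 2.030%.
At 99.5%, z = 2.576.
VaR = 2.576 × 2.030% = 5.229%; on $7,500,000 that is $392,175.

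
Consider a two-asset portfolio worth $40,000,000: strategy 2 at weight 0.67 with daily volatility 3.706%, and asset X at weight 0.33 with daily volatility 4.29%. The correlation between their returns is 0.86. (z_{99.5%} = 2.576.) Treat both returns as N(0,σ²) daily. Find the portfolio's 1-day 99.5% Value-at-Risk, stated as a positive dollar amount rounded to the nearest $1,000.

$3,885,000

σ_p² = 0.67²·3.706² + 0.33²·4.29² + 2·0.86·0.67·0.33·3.706·4.29 = 14.2158 (%²).
σ_p = √14.2158 = 3.770%.
VaR = 2.576 × 3.770% = 9.712%; on $40,000,000 that is $3,884,800.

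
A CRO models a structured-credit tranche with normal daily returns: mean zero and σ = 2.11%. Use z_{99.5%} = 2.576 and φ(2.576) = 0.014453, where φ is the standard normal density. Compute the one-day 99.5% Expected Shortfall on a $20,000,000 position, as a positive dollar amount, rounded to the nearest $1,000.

$1,220,000

Tail multiplier: φ(z)/(1−α) = 0.014453 / 0.005 = 2.891.
ES = 2.11% × 2.891 = 6.100%.
On $20,000,000: 0.06100 × $20,000,000 = $1,220,000.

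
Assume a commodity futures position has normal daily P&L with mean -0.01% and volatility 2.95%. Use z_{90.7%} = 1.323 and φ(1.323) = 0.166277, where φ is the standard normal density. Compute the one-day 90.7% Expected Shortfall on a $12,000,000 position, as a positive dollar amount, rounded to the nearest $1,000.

$634,000

Tail multiplier: φ(z)/(1−α) = 0.166277 / 0.093 = 1.788.
ES = −(-0.01%) + 2.95% × 1.788 = 5.285%.
On $12,000,000: 0.05285 × $12,000,000 = $634,200.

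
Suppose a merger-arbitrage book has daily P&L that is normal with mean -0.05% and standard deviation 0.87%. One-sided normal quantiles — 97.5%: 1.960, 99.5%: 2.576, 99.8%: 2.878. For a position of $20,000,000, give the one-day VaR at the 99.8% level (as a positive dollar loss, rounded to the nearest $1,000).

$511,000

VaR = −μ + z·σ = −(-0.05%) + 2.878 × 0.87% = 2.554%.
On $20,000,000: 0.02554 × $20,000,000 = $510,800.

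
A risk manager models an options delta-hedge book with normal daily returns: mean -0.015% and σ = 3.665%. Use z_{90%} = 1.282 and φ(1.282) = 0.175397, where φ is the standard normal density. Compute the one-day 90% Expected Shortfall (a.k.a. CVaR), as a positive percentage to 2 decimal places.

Tail multiplier: φ(z)/(1−α) = 0.175397 / 0.1 = 1.754.
ES = −(-0.015%) + 3.665% × 1.754 = 6.443%.

6.44%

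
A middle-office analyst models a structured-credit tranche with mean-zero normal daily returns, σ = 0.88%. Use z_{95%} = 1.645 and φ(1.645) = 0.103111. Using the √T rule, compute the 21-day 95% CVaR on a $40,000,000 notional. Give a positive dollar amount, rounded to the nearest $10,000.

σ_{21d} = 0.88% × √21 = 4.033%.
ES multiplier = φ(z)/(1−α) = 0.103111/0.05 = 2.062.
ES = 4.033% × 2.062 = 8.316%; on $40,000,000: $3,326,400.

$3,330,000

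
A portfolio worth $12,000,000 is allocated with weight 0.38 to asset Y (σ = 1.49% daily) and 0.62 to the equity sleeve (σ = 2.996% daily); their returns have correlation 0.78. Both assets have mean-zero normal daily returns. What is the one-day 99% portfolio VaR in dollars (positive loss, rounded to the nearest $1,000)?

σ_p² = 0.38²·1.49² + 0.62²·2.996² + 2·0.78·0.38·0.62·1.49·2.996 = 5.4117 (%²).
σ_p = √5.4117 = 2.326%.
At 99%, z = 2.326.
VaR = 2.326 × 2.326% = 5.410%; on $12,000,000 that is $649,200.

$649,000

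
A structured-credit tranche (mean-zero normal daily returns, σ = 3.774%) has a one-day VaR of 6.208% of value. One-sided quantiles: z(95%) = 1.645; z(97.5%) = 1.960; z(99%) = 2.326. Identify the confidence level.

95%

Implied z = VaR/σ = 6.208 / 3.774 = 1.645.
This matches z(95%) = 1.645.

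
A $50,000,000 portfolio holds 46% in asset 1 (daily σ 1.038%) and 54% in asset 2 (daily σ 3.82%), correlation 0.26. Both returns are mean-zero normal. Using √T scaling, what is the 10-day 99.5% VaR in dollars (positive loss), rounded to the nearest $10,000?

σ_p = √(0.46²·1.038² + 0.54²·3.82² + 2·0.26·0.46·0.54·1.038·3.82) = 2.235%.
σ_{10d} = 2.235% × √10 = 7.068%.
z(99.5%) = 2.576.
VaR = 2.576 × 7.068% = 18.207%; on $50,000,000 that is $9,103,500.

$9,100,000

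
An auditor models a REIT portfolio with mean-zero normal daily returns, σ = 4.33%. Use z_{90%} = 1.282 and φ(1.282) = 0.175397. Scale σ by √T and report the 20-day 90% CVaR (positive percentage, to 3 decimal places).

33.964%

σ_{20d} = 4.33% × √20 = 19.364%.
ES multiplier = φ(z)/(1−α) = 0.175397/0.1 = 1.754.
ES = 19.364% × 1.754 = 33.964%.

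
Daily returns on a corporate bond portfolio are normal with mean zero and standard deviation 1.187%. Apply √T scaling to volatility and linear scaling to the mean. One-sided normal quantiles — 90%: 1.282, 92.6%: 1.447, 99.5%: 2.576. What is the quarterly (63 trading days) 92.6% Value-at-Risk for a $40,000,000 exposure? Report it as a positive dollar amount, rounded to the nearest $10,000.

σ_{63d} = 1.187% × √63 = 9.422%.
VaR = 1.447 × 9.422% = 13.634%.
On $40,000,000: 0.13634 × $40,000,000 = $5,453,600.

$5,450,000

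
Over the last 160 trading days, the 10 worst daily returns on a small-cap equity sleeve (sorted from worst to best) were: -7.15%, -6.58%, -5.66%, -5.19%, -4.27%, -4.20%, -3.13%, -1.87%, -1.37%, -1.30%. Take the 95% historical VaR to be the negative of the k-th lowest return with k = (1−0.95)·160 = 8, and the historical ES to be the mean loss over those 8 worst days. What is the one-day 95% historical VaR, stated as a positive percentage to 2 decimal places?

k = 8; the 8th lowest return is -1.87%, so VaR = 1.87%.

1.87%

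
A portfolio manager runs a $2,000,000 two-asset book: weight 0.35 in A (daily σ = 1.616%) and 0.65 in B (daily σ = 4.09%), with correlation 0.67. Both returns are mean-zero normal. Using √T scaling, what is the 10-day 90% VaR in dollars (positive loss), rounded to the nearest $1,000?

σ_p = √(0.35²·1.616² + 0.65²·4.09² + 2·0.67·0.35·0.65·1.616·4.09) = 3.066%.
σ_{10d} = 3.066% × √10 = 9.696%.
z(90%) = 1.282.
VaR = 1.282 × 9.696% = 12.430%; on $2,000,000 that is $248,600.

$249,000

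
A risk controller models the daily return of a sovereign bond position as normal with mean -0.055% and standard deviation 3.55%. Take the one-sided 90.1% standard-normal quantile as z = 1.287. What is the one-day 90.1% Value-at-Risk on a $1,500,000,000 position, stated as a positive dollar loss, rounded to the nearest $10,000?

VaR = −μ + z·σ = −(-0.055%) + 1.287 × 3.55% = 4.624%.
On $1,500,000,000: 0.04624 × $1,500,000,000 = $69,360,000.

$69,360,000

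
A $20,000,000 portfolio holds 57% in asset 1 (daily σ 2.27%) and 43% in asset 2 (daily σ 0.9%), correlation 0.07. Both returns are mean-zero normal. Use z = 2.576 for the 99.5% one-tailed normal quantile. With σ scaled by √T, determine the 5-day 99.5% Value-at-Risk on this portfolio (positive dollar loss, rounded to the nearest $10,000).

σ_p = √(0.57²·2.27² + 0.43²·0.9² + 2·0.07·0.57·0.43·2.27·0.9) = 1.376%.
σ_{5d} = 1.376% × √5 = 3.077%.
VaR = 2.576 × 3.077% = 7.926%; on $20,000,000 that is $1,585,200.

$1,590,000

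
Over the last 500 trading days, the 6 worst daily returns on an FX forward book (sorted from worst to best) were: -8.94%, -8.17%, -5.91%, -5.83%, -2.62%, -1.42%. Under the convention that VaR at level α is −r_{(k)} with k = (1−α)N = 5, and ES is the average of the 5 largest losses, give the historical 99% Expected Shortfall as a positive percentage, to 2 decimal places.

The 5 worst returns sum to -31.47%.
ES = −(-31.47%) / 5 = 6.294% ≈ 6.29%.

6.29%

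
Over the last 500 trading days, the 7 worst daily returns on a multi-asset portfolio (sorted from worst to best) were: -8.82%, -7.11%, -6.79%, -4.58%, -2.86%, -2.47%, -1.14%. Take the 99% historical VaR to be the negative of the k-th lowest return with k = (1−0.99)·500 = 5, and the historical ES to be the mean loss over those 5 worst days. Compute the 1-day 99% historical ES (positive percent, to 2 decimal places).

6.03%

The 5 worst returns sum to -30.16%.
ES = −(-30.16%) / 5 = 6.032% ≈ 6.03%.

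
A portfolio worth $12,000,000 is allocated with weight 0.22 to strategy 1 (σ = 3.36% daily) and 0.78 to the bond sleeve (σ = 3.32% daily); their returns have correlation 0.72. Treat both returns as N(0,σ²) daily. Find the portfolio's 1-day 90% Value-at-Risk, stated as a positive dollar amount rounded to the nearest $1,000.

$487,000

σ_p² = 0.22²·3.36² + 0.78²·3.32² + 2·0.72·0.22·0.78·3.36·3.32 = 10.0089 (%²).
σ_p = √10.0089 = 3.164%.
At 90%, z = 1.282.
VaR = 1.282 × 3.164% = 4.056%; on $12,000,000 that is $486,720.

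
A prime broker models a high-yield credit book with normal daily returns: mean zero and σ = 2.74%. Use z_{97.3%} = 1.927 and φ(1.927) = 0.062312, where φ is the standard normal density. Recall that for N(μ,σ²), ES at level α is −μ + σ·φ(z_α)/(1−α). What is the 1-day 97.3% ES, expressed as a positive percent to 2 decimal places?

6.32%

Tail multiplier: φ(z)/(1−α) = 0.062312 / 0.027 = 2.308.
ES = 2.74% × 2.308 = 6.324%.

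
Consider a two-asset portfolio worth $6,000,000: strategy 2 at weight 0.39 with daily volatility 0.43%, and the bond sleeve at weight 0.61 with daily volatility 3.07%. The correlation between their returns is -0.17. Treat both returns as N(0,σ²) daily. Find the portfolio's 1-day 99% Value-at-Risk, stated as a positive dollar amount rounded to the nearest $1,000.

σ_p² = 0.39²·0.43² + 0.61²·3.07² + 2·-0.17·0.39·0.61·0.43·3.07 = 3.4284 (%²).
σ_p = √3.4284 = 1.852%.
At 99%, z = 2.326.
VaR = 2.326 × 1.852% = 4.308%; on $6,000,000 that is $258,480.

$258,000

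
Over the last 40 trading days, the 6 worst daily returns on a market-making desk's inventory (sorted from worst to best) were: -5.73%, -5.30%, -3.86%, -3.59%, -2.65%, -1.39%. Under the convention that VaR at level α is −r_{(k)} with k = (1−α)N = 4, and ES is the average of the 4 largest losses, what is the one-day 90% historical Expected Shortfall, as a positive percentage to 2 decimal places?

4.62%

The 4 worst returns sum to -18.48%.
ES = −(-18.48%) / 4 = 4.62%.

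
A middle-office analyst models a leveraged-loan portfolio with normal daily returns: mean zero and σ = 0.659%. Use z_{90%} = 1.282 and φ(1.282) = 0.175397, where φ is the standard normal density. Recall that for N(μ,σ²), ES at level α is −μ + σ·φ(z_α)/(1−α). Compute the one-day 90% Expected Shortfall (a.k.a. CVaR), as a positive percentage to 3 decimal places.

1.156%

Tail multiplier: φ(z)/(1−α) = 0.175397 / 0.1 = 1.754.
ES = 0.659% × 1.754 = 1.156%.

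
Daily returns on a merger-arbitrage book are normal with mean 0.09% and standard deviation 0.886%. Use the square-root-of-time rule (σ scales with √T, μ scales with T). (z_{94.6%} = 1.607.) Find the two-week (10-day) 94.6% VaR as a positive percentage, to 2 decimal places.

σ_{10d} = 0.886% × √10 = 2.802%; μ_{10d} = 10 × 0.09% = 0.900%.
VaR = −(0.900%) + 1.607 × 2.802% = 3.603%.

3.60%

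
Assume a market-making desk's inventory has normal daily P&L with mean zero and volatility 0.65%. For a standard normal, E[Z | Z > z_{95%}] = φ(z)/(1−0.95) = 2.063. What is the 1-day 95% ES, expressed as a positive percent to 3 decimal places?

ES = 0.65% × 2.063 = 1.341%.

1.341%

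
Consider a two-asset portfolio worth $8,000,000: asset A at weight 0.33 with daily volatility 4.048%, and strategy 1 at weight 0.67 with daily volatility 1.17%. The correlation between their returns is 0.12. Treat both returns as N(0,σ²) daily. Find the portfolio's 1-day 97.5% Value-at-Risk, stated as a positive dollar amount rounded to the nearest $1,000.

σ_p² = 0.33²·4.048² + 0.67²·1.17² + 2·0.12·0.33·0.67·4.048·1.17 = 2.6503 (%²).
σ_p = √2.6503 = 1.628%.
At 97.5%, z = 1.960.
VaR = 1.960 × 1.628% = 3.191%; on $8,000,000 that is $255,280.

$255,000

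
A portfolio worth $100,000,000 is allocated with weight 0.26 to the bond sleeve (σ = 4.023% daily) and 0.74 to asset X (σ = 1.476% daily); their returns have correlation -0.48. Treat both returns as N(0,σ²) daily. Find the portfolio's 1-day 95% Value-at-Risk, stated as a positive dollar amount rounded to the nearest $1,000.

$1,795,000

σ_p² = 0.26²·4.023² + 0.74²·1.476² + 2·-0.48·0.26·0.74·4.023·1.476 = 1.1903 (%²).
σ_p = √1.1903 = 1.091%.
At 95%, z = 1.645.
VaR = 1.645 × 1.091% = 1.795%; on $100,000,000 that is $1,795,000.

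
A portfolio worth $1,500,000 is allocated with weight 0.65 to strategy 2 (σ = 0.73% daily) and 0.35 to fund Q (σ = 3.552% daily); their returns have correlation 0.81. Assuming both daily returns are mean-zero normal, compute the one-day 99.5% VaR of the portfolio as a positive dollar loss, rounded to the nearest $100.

$63,800

σ_p² = 0.65²·0.73² + 0.35²·3.552² + 2·0.81·0.65·0.35·0.73·3.552 = 2.7263 (%²).
σ_p = √2.7263 = 1.651%.
At 99.5%, z = 2.576.
VaR = 2.576 × 1.651% = 4.253%; on $1,500,000 that is $63,795.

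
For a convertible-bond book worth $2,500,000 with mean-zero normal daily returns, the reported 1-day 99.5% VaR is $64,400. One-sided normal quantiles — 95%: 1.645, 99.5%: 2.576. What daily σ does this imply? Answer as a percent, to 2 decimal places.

1.00%

VaR as a fraction: $64,400 / $2,500,000 = 2.576%.
σ = VaR / z = 2.576% / 2.576 = 1.000%.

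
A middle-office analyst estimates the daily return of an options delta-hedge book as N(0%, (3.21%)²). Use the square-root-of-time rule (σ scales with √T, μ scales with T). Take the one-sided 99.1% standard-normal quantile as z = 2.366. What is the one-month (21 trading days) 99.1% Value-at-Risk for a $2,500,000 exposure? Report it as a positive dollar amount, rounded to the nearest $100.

σ_{21d} = 3.21% × √21 = 14.710%.
VaR = 2.366 × 14.710% = 34.804%.
On $2,500,000: 0.34804 × $2,500,000 = $870,100.

$870,100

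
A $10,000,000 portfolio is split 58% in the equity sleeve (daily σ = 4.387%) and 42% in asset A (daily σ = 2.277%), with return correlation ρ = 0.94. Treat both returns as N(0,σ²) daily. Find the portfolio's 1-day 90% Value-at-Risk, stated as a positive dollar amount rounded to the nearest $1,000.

$443,000

σ_p² = 0.58²·4.387² + 0.42²·2.277² + 2·0.94·0.58·0.42·4.387·2.277 = 11.9636 (%²).
σ_p = √11.9636 = 3.459%.
At 90%, z = 1.282.
VaR = 1.282 × 3.459% = 4.434%; on $10,000,000 that is $443,400.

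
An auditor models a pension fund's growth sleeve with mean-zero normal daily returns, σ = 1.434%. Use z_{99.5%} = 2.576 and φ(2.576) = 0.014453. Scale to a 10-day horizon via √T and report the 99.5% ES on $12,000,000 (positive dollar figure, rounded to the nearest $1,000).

$1,573,000

σ_{10d} = 1.434% × √10 = 4.535%.
ES multiplier = φ(z)/(1−α) = 0.014453/0.005 = 2.891.
ES = 4.535% × 2.891 = 13.111%; on $12,000,000: $1,573,320.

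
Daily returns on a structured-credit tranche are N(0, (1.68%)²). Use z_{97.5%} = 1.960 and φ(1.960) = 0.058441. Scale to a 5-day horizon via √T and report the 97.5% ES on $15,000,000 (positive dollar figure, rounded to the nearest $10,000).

σ_{5d} = 1.68% × √5 = 3.757%.
ES multiplier = φ(z)/(1−α) = 0.058441/0.025 = 2.338.
ES = 3.757% × 2.338 = 8.784%; on $15,000,000: $1,317,600.

$1,320,000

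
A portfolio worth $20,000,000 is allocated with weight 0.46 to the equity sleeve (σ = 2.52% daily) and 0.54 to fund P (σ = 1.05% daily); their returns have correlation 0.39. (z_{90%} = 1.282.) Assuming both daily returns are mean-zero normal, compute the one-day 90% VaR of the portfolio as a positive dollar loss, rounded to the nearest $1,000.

σ_p² = 0.46²·2.52² + 0.54²·1.05² + 2·0.39·0.46·0.54·2.52·1.05 = 2.1779 (%²).
σ_p = √2.1779 = 1.476%.
VaR = 1.282 × 1.476% = 1.892%; on $20,000,000 that is $378,400.

$378,000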